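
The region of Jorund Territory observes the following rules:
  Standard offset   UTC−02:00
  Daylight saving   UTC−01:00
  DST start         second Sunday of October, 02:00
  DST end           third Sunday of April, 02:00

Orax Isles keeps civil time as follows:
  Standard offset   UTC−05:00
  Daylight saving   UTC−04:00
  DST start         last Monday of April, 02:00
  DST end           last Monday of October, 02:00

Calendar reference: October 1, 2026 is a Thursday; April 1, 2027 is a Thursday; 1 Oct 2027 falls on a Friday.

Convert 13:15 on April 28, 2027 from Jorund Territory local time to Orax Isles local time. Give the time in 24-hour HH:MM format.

1 October 2026 is a Thursday, so the first Sunday is October 4 and the second is October 11.
1 April 2027 is a Thursday, so the first Sunday is April 4 and the third is April 18.
April 28, 2027 does not fall between 11 October 2026 and 18 April 2027, so daylight saving is not in effect and Jorund Territory is at UTC−02:00.
13:15 Jorund Territory + 2h = 15:15 UTC.
1 April 2027 is a Thursday, so Mondays fall on 5, 12, 19, 26; the last is April 26.
1 October 2027 is a Friday, so Mondays fall on 4, 11, 18, 25; the last is October 25.
At the standard offset (UTC−05:00), 15:15 UTC − 5h = 10:15 Orax Isles standard time.
Daylight saving runs 26 April – 25 October; the standard-time date in Orax Isles, April 28, 2027, is inside that window, so Orax Isles is at UTC−04:00.
15:15 UTC − 4h = 11:15 Orax Isles.

11:15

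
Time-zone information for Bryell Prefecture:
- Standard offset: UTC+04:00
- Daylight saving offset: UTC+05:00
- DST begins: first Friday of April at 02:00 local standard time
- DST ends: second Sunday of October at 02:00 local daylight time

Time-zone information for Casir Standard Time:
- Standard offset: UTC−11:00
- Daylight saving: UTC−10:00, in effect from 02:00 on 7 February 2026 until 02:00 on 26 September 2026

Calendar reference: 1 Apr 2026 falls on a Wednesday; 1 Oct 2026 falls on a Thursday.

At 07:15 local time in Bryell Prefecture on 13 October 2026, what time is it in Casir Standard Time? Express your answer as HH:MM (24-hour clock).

1 April 2026 is a Wednesday, so the first Friday is April 3.
1 October 2026 is a Thursday, so the first Sunday is October 4 and the second is October 11.
Daylight saving runs 3 April – 11 October; 13 October 2026 is outside that window, so Bryell Prefecture is on standard time at UTC+04:00.
07:15 Bryell Prefecture − 4h = 03:15 UTC.
At the standard offset (UTC−11:00), 03:15 UTC − 11h = 16:15 Casir Standard Time standard time (rolling into the previous day, 12 October 2026).
Daylight saving runs 7 February – 26 September; the standard-time date in Casir Standard Time, 12 October 2026, is outside that window, so Casir Standard Time is on standard time at UTC−11:00.
03:15 UTC − 11h = 16:15 Casir Standard Time (rolling into the previous day, 12 October 2026).

16:15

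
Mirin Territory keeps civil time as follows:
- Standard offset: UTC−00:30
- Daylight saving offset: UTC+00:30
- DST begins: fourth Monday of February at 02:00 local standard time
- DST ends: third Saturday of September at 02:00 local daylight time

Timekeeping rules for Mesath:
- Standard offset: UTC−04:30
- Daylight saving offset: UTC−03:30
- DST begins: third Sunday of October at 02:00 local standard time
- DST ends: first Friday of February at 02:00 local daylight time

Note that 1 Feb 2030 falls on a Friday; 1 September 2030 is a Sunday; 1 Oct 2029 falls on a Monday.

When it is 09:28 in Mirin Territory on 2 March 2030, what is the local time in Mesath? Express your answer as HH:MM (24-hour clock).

1 February 2030 is a Friday, so the first Monday is February 4 and the fourth is February 25.
1 September 2030 is a Sunday, so the first Saturday is September 7 and the third is September 21.
2 March 2030 lies within the daylight-saving period (25 February – 21 September), so Mirin Territory is on daylight time, UTC+00:30.
09:28 Mirin Territory − 0h30m = 08:58 UTC.
1 October 2029 is a Monday, so the first Sunday is October 7 and the third is October 21.
1 February 2030 is a Friday, so the first Friday is February 1.
At the standard offset (UTC−04:30), 08:58 UTC − 4h30m = 04:28 Mesath standard time.
Daylight saving runs 21 October 2029 – 1 February 2030; the standard-time date in Mesath, 2 March 2030, is outside that window, so Mesath is on standard time at UTC−04:30.
08:58 UTC − 4h30m = 04:28 Mesath.

04:28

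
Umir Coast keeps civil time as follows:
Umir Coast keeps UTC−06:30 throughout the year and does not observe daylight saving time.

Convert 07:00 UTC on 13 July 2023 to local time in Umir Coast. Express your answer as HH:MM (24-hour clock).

Umir Coast has no daylight saving, so its offset is UTC−06:30 year-round.
07:00 UTC − 6h30m = 00:30 local.

00:30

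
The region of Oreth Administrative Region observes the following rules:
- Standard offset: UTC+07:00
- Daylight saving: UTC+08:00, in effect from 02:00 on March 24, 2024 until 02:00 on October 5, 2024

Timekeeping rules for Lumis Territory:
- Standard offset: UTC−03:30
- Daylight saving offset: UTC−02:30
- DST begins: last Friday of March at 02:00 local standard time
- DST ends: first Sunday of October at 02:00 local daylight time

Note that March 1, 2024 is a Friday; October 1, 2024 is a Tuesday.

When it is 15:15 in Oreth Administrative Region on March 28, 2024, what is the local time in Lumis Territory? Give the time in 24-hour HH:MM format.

03:45

Daylight saving runs 24 March – 5 October; March 28, 2024 is inside that window, so Oreth Administrative Region is at UTC+08:00.
15:15 Oreth Administrative Region − 8h = 07:15 UTC.
1 March 2024 is a Friday, so Fridays fall on 1, 8, 15, 22, 29; the last is March 29.
1 October 2024 is a Tuesday, so the first Sunday is October 6.
At the standard offset (UTC−03:30), 07:15 UTC − 3h30m = 03:45 Lumis Territory standard time.
Daylight saving runs 29 March – 6 October; the standard-time date in Lumis Territory, March 28, 2024, is outside that window, so Lumis Territory is on standard time at UTC−03:30.
07:15 UTC − 3h30m = 03:45 Lumis Territory.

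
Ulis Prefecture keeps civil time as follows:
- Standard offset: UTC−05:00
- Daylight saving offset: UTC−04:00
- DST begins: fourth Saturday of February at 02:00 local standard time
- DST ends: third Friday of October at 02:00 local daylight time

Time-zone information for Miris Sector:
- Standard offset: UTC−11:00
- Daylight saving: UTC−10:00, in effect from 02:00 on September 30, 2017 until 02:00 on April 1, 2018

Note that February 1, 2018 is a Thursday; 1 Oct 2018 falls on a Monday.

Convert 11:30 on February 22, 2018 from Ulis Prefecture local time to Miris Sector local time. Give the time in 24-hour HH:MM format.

06:30

1 February 2018 is a Thursday, so the first Saturday is February 3 and the fourth is February 24.
1 October 2018 is a Monday, so the first Friday is October 5 and the third is October 19.
February 22, 2018 does not fall between 24 February and 19 October, so daylight saving is not in effect and Ulis Prefecture is at UTC−05:00.
11:30 Ulis Prefecture + 5h = 16:30 UTC.
At the standard offset (UTC−11:00), 16:30 UTC − 11h = 05:30 Miris Sector standard time.
The standard-time date in Miris Sector, February 22, 2018, lies within the daylight-saving period (30 September 2017 – 1 April 2018), so Miris Sector is on daylight time, UTC−10:00.
16:30 UTC − 10h = 06:30 Miris Sector.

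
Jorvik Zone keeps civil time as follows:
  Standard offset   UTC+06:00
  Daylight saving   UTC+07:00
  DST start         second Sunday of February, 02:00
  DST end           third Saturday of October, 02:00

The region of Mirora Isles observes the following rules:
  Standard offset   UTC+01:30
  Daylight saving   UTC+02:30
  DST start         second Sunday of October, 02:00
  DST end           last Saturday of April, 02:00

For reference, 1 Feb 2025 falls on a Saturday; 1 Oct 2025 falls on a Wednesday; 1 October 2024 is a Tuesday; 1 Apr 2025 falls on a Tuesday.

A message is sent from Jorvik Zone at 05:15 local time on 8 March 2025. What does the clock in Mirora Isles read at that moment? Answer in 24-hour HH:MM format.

00:45

1 February 2025 is a Saturday, so the first Sunday is February 2 and the second is February 9.
1 October 2025 is a Wednesday, so the first Saturday is October 4 and the third is October 18.
8 March 2025 falls between 9 February and 18 October, so daylight saving is in effect and Jorvik Zone is at UTC+07:00.
05:15 Jorvik Zone − 7h = 22:15 UTC (rolling into the previous day, 7 March 2025).
1 October 2024 is a Tuesday, so the first Sunday is October 6 and the second is October 13.
1 April 2025 is a Tuesday, so Saturdays fall on 5, 12, 19, 26; the last is April 26.
At the standard offset (UTC+01:30), 22:15 UTC + 1h30m = 23:45 Mirora Isles standard time.
The standard-time date in Mirora Isles, 7 March 2025, falls between 13 October 2024 and 26 April 2025, so daylight saving is in effect and Mirora Isles is at UTC+02:30.
22:15 UTC + 2h30m = 00:45 Mirora Isles (rolling into the next day, 8 March 2025).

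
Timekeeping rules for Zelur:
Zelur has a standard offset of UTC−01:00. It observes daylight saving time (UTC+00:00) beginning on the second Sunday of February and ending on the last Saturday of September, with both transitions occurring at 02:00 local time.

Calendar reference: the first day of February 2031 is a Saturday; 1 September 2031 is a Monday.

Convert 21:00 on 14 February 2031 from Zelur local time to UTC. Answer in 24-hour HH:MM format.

21:00

1 February 2031 is a Saturday, so the first Sunday is February 2 and the second is February 9.
1 September 2031 is a Monday, so Saturdays fall on 6, 13, 20, 27; the last is September 27.
14 February 2031 falls between 9 February and 27 September, so daylight saving is in effect and Zelur is at UTC+00:00.
21:00 local − 0h = 21:00 UTC.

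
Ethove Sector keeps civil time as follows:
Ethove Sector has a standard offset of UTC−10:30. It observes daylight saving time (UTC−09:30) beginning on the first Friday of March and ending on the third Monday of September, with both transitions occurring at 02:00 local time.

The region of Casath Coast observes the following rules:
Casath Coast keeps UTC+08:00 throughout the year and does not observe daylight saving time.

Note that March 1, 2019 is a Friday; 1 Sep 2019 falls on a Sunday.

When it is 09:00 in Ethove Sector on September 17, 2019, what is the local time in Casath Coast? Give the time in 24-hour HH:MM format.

1 March 2019 is a Friday, so the first Friday is March 1.
1 September 2019 is a Sunday, so the first Monday is September 2 and the third is September 16.
September 17, 2019 is outside the daylight-saving period (1 March – 16 September), so Ethove Sector is on standard time, UTC−10:30.
09:00 Ethove Sector + 10h30m = 19:30 UTC.
Casath Coast has no daylight saving, so its offset is UTC+08:00 year-round.
19:30 UTC + 8h = 03:30 Casath Coast (rolling into the next day, 18 September 2019).

03:30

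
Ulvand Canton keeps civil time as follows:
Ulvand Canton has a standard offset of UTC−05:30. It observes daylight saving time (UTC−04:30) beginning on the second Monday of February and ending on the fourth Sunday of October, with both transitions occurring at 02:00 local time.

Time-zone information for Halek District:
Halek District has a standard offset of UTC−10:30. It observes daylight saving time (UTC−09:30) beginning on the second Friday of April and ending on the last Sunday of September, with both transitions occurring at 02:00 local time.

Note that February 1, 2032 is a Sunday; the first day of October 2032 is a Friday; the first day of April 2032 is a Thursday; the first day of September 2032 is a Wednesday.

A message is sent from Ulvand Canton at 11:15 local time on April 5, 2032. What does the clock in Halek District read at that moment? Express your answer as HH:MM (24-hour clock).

1 February 2032 is a Sunday, so the first Monday is February 2 and the second is February 9.
1 October 2032 is a Friday, so the first Sunday is October 3 and the fourth is October 24.
Daylight saving runs 9 February – 24 October; April 5, 2032 is inside that window, so Ulvand Canton is at UTC−04:30.
11:15 Ulvand Canton + 4h30m = 15:45 UTC.
1 April 2032 is a Thursday, so the first Friday is April 2 and the second is April 9.
1 September 2032 is a Wednesday, so Sundays fall on 5, 12, 19, 26; the last is September 26.
At the standard offset (UTC−10:30), 15:45 UTC − 10h30m = 05:15 Halek District standard time.
The standard-time date in Halek District, April 5, 2032, does not fall between 9 April and 26 September, so daylight saving is not in effect and Halek District is at UTC−10:30.
15:45 UTC − 10h30m = 05:15 Halek District.

05:15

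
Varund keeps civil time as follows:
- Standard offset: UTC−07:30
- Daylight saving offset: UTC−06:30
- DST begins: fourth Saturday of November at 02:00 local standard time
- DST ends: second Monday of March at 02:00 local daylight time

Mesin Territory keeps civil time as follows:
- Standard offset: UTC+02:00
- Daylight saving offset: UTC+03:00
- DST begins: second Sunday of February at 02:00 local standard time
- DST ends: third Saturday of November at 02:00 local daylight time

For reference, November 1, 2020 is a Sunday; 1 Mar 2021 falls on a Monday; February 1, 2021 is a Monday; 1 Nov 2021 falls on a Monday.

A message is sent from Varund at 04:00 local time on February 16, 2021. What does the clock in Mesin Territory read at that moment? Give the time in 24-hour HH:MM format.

1 November 2020 is a Sunday, so the first Saturday is November 7 and the fourth is November 28.
1 March 2021 is a Monday, so the first Monday is March 1 and the second is March 8.
Daylight saving runs 28 November 2020 – 8 March 2021; February 16, 2021 is inside that window, so Varund is at UTC−06:30.
04:00 Varund + 6h30m = 10:30 UTC.
1 February 2021 is a Monday, so the first Sunday is February 7 and the second is February 14.
1 November 2021 is a Monday, so the first Saturday is November 6 and the third is November 20.
At the standard offset (UTC+02:00), 10:30 UTC + 2h = 12:30 Mesin Territory standard time.
The standard-time date in Mesin Territory, February 16, 2021, lies within the daylight-saving period (14 February – 20 November), so Mesin Territory is on daylight time, UTC+03:00.
10:30 UTC + 3h = 13:30 Mesin Territory.

13:30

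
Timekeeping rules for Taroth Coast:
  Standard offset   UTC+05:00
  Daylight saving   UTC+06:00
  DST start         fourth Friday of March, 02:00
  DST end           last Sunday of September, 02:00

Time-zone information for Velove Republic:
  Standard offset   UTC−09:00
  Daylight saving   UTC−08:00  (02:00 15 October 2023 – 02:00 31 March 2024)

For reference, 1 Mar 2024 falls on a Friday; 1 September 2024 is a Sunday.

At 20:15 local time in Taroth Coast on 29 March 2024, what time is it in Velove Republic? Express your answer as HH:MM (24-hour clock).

1 March 2024 is a Friday, so the first Friday is March 1 and the fourth is March 22.
1 September 2024 is a Sunday, so Sundays fall on 1, 8, 15, 22, 29; the last is September 29.
29 March 2024 falls between 22 March and 29 September, so daylight saving is in effect and Taroth Coast is at UTC+06:00.
20:15 Taroth Coast − 6h = 14:15 UTC.
At the standard offset (UTC−09:00), 14:15 UTC − 9h = 05:15 Velove Republic standard time.
Daylight saving runs 15 October 2023 – 31 March 2024; the standard-time date in Velove Republic, 29 March 2024, is inside that window, so Velove Republic is at UTC−08:00.
14:15 UTC − 8h = 06:15 Velove Republic.

06:15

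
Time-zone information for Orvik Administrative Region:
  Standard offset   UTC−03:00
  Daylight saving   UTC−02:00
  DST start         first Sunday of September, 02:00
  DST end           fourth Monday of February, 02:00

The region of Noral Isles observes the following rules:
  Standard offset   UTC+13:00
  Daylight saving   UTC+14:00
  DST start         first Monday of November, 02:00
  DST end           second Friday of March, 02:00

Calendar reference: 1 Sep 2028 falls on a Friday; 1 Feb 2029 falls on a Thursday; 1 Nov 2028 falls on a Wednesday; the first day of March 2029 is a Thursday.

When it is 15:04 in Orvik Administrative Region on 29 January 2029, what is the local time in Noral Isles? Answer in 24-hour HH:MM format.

07:04

1 September 2028 is a Friday, so the first Sunday is September 3.
1 February 2029 is a Thursday, so the first Monday is February 5 and the fourth is February 26.
29 January 2029 lies within the daylight-saving period (3 September 2028 – 26 February 2029), so Orvik Administrative Region is on daylight time, UTC−02:00.
15:04 Orvik Administrative Region + 2h = 17:04 UTC.
1 November 2028 is a Wednesday, so the first Monday is November 6.
1 March 2029 is a Thursday, so the first Friday is March 2 and the second is March 9.
At the standard offset (UTC+13:00), 17:04 UTC + 13h = 06:04 Noral Isles standard time (rolling into the next day, 30 January 2029).
The standard-time date in Noral Isles, 30 January 2029, falls between 6 November 2028 and 9 March 2029, so daylight saving is in effect and Noral Isles is at UTC+14:00.
17:04 UTC + 14h = 07:04 Noral Isles (rolling into the next day, 30 January 2029).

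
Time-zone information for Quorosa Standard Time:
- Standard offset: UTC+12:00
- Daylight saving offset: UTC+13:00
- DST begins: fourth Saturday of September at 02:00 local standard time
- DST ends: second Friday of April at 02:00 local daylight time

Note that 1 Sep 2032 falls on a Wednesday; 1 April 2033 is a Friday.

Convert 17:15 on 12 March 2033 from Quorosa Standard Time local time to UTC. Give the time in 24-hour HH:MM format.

1 September 2032 is a Wednesday, so the first Saturday is September 4 and the fourth is September 25.
1 April 2033 is a Friday, so the first Friday is April 1 and the second is April 8.
12 March 2033 falls between 25 September 2032 and 8 April 2033, so daylight saving is in effect and Quorosa Standard Time is at UTC+13:00.
17:15 local − 13h = 04:15 UTC.

04:15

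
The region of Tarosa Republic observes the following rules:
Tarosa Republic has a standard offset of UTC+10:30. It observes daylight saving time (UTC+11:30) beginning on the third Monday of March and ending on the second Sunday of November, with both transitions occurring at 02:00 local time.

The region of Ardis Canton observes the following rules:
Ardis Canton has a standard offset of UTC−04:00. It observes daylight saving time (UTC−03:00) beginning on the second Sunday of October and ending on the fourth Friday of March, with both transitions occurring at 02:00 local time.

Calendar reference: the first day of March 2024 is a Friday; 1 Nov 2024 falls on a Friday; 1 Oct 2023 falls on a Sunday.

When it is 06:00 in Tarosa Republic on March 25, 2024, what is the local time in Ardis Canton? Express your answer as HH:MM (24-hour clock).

1 March 2024 is a Friday, so the first Monday is March 4 and the third is March 18.
1 November 2024 is a Friday, so the first Sunday is November 3 and the second is November 10.
Daylight saving runs 18 March – 10 November; March 25, 2024 is inside that window, so Tarosa Republic is at UTC+11:30.
06:00 Tarosa Republic − 11h30m = 18:30 UTC (rolling into the previous day, 24 March 2024).
1 October 2023 is a Sunday, so the first Sunday is October 1 and the second is October 8.
1 March 2024 is a Friday, so the first Friday is March 1 and the fourth is March 22.
At the standard offset (UTC−04:00), 18:30 UTC − 4h = 14:30 Ardis Canton standard time.
The standard-time date in Ardis Canton, March 24, 2024, is outside the daylight-saving period (8 October 2023 – 22 March 2024), so Ardis Canton is on standard time, UTC−04:00.
18:30 UTC − 4h = 14:30 Ardis Canton.

14:30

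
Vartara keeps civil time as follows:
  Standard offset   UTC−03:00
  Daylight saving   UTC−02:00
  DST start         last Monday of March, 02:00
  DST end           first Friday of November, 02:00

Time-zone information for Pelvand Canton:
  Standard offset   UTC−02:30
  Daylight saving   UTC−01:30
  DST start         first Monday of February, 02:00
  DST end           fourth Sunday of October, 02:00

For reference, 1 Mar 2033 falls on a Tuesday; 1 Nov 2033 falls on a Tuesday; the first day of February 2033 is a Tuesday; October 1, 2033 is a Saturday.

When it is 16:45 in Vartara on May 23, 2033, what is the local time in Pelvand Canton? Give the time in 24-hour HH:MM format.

17:15

1 March 2033 is a Tuesday, so Mondays fall on 7, 14, 21, 28; the last is March 28.
1 November 2033 is a Tuesday, so the first Friday is November 4.
May 23, 2033 falls between 28 March and 4 November, so daylight saving is in effect and Vartara is at UTC−02:00.
16:45 Vartara + 2h = 18:45 UTC.
1 February 2033 is a Tuesday, so the first Monday is February 7.
1 October 2033 is a Saturday, so the first Sunday is October 2 and the fourth is October 23.
At the standard offset (UTC−02:30), 18:45 UTC − 2h30m = 16:15 Pelvand Canton standard time.
The standard-time date in Pelvand Canton, May 23, 2033, falls between 7 February and 23 October, so daylight saving is in effect and Pelvand Canton is at UTC−01:30.
18:45 UTC − 1h30m = 17:15 Pelvand Canton.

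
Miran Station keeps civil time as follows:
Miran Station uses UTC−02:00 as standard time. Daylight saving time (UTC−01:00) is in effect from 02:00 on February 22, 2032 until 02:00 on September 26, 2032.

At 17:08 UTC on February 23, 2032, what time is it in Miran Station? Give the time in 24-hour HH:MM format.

At the standard offset (UTC−02:00), 17:08 UTC − 2h = 15:08 Miran Station standard time.
The standard-time date in Miran Station, February 23, 2032, falls between 22 February and 26 September, so daylight saving is in effect and Miran Station is at UTC−01:00.
17:08 UTC − 1h = 16:08 local.

16:08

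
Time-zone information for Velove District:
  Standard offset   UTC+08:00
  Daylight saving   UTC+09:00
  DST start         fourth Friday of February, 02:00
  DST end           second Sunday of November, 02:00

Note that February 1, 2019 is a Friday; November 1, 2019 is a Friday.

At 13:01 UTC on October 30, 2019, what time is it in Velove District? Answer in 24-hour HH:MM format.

1 February 2019 is a Friday, so the first Friday is February 1 and the fourth is February 22.
1 November 2019 is a Friday, so the first Sunday is November 3 and the second is November 10.
At the standard offset (UTC+08:00), 13:01 UTC + 8h = 21:01 Velove District standard time.
The standard-time date in Velove District, October 30, 2019, lies within the daylight-saving period (22 February – 10 November), so Velove District is on daylight time, UTC+09:00.
13:01 UTC + 9h = 22:01 local.

22:01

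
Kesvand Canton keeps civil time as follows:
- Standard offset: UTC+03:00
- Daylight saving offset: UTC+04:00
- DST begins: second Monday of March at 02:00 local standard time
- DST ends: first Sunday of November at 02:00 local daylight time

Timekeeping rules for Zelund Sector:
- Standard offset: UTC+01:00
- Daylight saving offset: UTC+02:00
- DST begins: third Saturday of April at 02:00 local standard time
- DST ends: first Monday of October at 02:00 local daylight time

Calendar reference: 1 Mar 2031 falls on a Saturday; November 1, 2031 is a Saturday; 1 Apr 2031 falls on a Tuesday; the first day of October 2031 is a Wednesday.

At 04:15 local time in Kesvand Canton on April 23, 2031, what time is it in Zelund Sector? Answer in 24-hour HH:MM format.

1 March 2031 is a Saturday, so the first Monday is March 3 and the second is March 10.
1 November 2031 is a Saturday, so the first Sunday is November 2.
Daylight saving runs 10 March – 2 November; April 23, 2031 is inside that window, so Kesvand Canton is at UTC+04:00.
04:15 Kesvand Canton − 4h = 00:15 UTC.
1 April 2031 is a Tuesday, so the first Saturday is April 5 and the third is April 19.
1 October 2031 is a Wednesday, so the first Monday is October 6.
At the standard offset (UTC+01:00), 00:15 UTC + 1h = 01:15 Zelund Sector standard time.
The standard-time date in Zelund Sector, April 23, 2031, lies within the daylight-saving period (19 April – 6 October), so Zelund Sector is on daylight time, UTC+02:00.
00:15 UTC + 2h = 02:15 Zelund Sector.

02:15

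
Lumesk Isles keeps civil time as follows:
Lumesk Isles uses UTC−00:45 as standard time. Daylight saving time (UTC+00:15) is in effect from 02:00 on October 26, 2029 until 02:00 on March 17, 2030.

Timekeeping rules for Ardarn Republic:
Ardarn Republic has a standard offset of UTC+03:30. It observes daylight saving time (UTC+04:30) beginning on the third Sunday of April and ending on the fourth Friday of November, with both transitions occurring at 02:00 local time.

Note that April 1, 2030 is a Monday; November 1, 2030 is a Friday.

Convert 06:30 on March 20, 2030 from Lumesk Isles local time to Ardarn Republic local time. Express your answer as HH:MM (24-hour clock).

10:45

Daylight saving runs 26 October 2029 – 17 March 2030; March 20, 2030 is outside that window, so Lumesk Isles is on standard time at UTC−00:45.
06:30 Lumesk Isles + 0h45m = 07:15 UTC.
1 April 2030 is a Monday, so the first Sunday is April 7 and the third is April 21.
1 November 2030 is a Friday, so the first Friday is November 1 and the fourth is November 22.
At the standard offset (UTC+03:30), 07:15 UTC + 3h30m = 10:45 Ardarn Republic standard time.
The standard-time date in Ardarn Republic, March 20, 2030, is outside the daylight-saving period (21 April – 22 November), so Ardarn Republic is on standard time, UTC+03:30.
07:15 UTC + 3h30m = 10:45 Ardarn Republic.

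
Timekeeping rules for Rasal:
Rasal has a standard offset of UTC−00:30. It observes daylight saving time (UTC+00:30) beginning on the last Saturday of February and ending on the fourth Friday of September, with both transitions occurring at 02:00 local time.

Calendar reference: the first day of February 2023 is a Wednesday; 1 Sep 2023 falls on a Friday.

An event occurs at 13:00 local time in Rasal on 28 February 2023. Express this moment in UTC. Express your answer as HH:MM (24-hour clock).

12:30

1 February 2023 is a Wednesday, so Saturdays fall on 4, 11, 18, 25; the last is February 25.
1 September 2023 is a Friday, so the first Friday is September 1 and the fourth is September 22.
28 February 2023 lies within the daylight-saving period (25 February – 22 September), so Rasal is on daylight time, UTC+00:30.
13:00 local − 0h30m = 12:30 UTC.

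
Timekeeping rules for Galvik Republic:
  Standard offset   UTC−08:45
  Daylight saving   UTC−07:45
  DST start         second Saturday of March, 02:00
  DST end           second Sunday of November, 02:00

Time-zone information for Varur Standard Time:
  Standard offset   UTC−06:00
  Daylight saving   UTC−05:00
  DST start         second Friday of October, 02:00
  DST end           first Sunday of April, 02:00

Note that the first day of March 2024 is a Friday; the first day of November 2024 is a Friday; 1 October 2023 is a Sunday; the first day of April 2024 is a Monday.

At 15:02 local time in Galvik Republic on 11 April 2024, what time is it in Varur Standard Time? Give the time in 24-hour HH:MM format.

16:47

1 March 2024 is a Friday, so the first Saturday is March 2 and the second is March 9.
1 November 2024 is a Friday, so the first Sunday is November 3 and the second is November 10.
11 April 2024 lies within the daylight-saving period (9 March – 10 November), so Galvik Republic is on daylight time, UTC−07:45.
15:02 Galvik Republic + 7h45m = 22:47 UTC.
1 October 2023 is a Sunday, so the first Friday is October 6 and the second is October 13.
1 April 2024 is a Monday, so the first Sunday is April 7.
At the standard offset (UTC−06:00), 22:47 UTC − 6h = 16:47 Varur Standard Time standard time.
The standard-time date in Varur Standard Time, 11 April 2024, is outside the daylight-saving period (13 October 2023 – 7 April 2024), so Varur Standard Time is on standard time, UTC−06:00.
22:47 UTC − 6h = 16:47 Varur Standard Time.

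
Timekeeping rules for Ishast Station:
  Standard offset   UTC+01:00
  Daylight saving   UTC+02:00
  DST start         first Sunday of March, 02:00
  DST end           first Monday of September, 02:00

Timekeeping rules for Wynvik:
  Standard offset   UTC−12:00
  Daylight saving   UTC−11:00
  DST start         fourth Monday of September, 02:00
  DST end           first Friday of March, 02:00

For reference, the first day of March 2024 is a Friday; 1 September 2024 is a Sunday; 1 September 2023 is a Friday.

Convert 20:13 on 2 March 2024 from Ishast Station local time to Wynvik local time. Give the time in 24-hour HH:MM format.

1 March 2024 is a Friday, so the first Sunday is March 3.
1 September 2024 is a Sunday, so the first Monday is September 2.
2 March 2024 is outside the daylight-saving period (3 March – 2 September), so Ishast Station is on standard time, UTC+01:00.
20:13 Ishast Station − 1h = 19:13 UTC.
1 September 2023 is a Friday, so the first Monday is September 4 and the fourth is September 25.
1 March 2024 is a Friday, so the first Friday is March 1.
At the standard offset (UTC−12:00), 19:13 UTC − 12h = 07:13 Wynvik standard time.
The standard-time date in Wynvik, 2 March 2024, does not fall between 25 September 2023 and 1 March 2024, so daylight saving is not in effect and Wynvik is at UTC−12:00.
19:13 UTC − 12h = 07:13 Wynvik.

07:13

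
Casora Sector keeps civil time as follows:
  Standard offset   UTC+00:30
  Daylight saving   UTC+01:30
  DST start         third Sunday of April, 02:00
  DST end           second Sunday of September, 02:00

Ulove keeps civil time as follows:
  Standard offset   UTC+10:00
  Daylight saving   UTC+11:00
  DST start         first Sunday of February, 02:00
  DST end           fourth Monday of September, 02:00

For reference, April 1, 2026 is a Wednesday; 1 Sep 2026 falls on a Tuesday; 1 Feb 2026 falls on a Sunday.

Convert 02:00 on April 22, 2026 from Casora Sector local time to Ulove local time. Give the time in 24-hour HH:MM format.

1 April 2026 is a Wednesday, so the first Sunday is April 5 and the third is April 19.
1 September 2026 is a Tuesday, so the first Sunday is September 6 and the second is September 13.
April 22, 2026 falls between 19 April and 13 September, so daylight saving is in effect and Casora Sector is at UTC+01:30.
02:00 Casora Sector − 1h30m = 00:30 UTC.
1 February 2026 is a Sunday, so the first Sunday is February 1.
1 September 2026 is a Tuesday, so the first Monday is September 7 and the fourth is September 28.
At the standard offset (UTC+10:00), 00:30 UTC + 10h = 10:30 Ulove standard time.
The standard-time date in Ulove, April 22, 2026, falls between 1 February and 28 September, so daylight saving is in effect and Ulove is at UTC+11:00.
00:30 UTC + 11h = 11:30 Ulove.

11:30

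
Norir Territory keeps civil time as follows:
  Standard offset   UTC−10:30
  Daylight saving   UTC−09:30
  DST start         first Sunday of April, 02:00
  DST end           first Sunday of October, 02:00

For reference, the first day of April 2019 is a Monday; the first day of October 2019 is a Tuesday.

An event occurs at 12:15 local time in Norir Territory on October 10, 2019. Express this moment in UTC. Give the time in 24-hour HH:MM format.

1 April 2019 is a Monday, so the first Sunday is April 7.
1 October 2019 is a Tuesday, so the first Sunday is October 6.
October 10, 2019 does not fall between 7 April and 6 October, so daylight saving is not in effect and Norir Territory is at UTC−10:30.
12:15 local + 10h30m = 22:45 UTC.

22:45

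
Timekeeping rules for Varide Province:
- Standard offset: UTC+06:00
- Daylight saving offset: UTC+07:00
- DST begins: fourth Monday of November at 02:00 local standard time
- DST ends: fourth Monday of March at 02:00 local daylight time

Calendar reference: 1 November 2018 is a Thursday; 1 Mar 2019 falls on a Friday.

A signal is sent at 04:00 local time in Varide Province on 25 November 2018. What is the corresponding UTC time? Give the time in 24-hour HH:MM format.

1 November 2018 is a Thursday, so the first Monday is November 5 and the fourth is November 26.
1 March 2019 is a Friday, so the first Monday is March 4 and the fourth is March 25.
25 November 2018 does not fall between 26 November 2018 and 25 March 2019, so daylight saving is not in effect and Varide Province is at UTC+06:00.
04:00 local − 6h = 22:00 UTC (rolling into the previous day, 24 November 2018).

22:00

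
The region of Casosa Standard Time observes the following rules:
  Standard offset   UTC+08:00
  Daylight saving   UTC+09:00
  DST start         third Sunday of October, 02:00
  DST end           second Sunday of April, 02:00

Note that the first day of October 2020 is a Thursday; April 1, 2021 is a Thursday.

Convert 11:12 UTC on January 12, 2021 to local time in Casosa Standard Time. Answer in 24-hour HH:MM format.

20:12

1 October 2020 is a Thursday, so the first Sunday is October 4 and the third is October 18.
1 April 2021 is a Thursday, so the first Sunday is April 4 and the second is April 11.
At the standard offset (UTC+08:00), 11:12 UTC + 8h = 19:12 Casosa Standard Time standard time.
The standard-time date in Casosa Standard Time, January 12, 2021, lies within the daylight-saving period (18 October 2020 – 11 April 2021), so Casosa Standard Time is on daylight time, UTC+09:00.
11:12 UTC + 9h = 20:12 local.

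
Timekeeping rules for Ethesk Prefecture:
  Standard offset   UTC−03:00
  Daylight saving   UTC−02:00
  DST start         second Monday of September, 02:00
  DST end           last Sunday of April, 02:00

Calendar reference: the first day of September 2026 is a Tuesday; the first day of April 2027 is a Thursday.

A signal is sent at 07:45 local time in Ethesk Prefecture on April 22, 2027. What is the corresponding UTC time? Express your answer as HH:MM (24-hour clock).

09:45

1 September 2026 is a Tuesday, so the first Monday is September 7 and the second is September 14.
1 April 2027 is a Thursday, so Sundays fall on 4, 11, 18, 25; the last is April 25.
April 22, 2027 falls between 14 September 2026 and 25 April 2027, so daylight saving is in effect and Ethesk Prefecture is at UTC−02:00.
07:45 local + 2h = 09:45 UTC.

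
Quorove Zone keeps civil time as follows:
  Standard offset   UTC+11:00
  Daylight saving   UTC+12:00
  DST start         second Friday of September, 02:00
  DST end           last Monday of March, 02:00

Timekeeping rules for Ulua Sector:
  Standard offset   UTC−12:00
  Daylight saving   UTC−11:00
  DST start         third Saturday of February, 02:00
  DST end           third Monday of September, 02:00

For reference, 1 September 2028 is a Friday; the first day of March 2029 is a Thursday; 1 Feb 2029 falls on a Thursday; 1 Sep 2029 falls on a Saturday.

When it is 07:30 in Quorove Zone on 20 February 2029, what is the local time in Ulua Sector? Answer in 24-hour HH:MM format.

1 September 2028 is a Friday, so the first Friday is September 1 and the second is September 8.
1 March 2029 is a Thursday, so Mondays fall on 5, 12, 19, 26; the last is March 26.
20 February 2029 lies within the daylight-saving period (8 September 2028 – 26 March 2029), so Quorove Zone is on daylight time, UTC+12:00.
07:30 Quorove Zone − 12h = 19:30 UTC (rolling into the previous day, 19 February 2029).
1 February 2029 is a Thursday, so the first Saturday is February 3 and the third is February 17.
1 September 2029 is a Saturday, so the first Monday is September 3 and the third is September 17.
At the standard offset (UTC−12:00), 19:30 UTC − 12h = 07:30 Ulua Sector standard time.
The standard-time date in Ulua Sector, 19 February 2029, lies within the daylight-saving period (17 February – 17 September), so Ulua Sector is on daylight time, UTC−11:00.
19:30 UTC − 11h = 08:30 Ulua Sector.

08:30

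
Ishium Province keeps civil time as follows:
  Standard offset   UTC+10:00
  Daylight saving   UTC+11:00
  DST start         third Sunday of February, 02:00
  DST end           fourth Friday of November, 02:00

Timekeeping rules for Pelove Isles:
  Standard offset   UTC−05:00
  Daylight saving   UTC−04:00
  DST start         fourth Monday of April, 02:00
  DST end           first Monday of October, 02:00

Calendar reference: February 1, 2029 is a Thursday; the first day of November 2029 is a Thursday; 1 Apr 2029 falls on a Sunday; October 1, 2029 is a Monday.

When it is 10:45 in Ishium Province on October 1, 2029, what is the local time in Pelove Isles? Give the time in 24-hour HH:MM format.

1 February 2029 is a Thursday, so the first Sunday is February 4 and the third is February 18.
1 November 2029 is a Thursday, so the first Friday is November 2 and the fourth is November 23.
October 1, 2029 falls between 18 February and 23 November, so daylight saving is in effect and Ishium Province is at UTC+11:00.
10:45 Ishium Province − 11h = 23:45 UTC (rolling into the previous day, 30 September 2029).
1 April 2029 is a Sunday, so the first Monday is April 2 and the fourth is April 23.
1 October 2029 is a Monday, so the first Monday is October 1.
At the standard offset (UTC−05:00), 23:45 UTC − 5h = 18:45 Pelove Isles standard time.
The standard-time date in Pelove Isles, September 30, 2029, falls between 23 April and 1 October, so daylight saving is in effect and Pelove Isles is at UTC−04:00.
23:45 UTC − 4h = 19:45 Pelove Isles.

19:45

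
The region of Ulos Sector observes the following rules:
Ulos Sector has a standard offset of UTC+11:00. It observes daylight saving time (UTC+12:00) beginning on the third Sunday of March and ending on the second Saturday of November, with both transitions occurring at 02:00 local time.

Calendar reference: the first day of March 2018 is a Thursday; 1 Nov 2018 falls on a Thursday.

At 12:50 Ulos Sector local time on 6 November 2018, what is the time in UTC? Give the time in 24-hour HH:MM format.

1 March 2018 is a Thursday, so the first Sunday is March 4 and the third is March 18.
1 November 2018 is a Thursday, so the first Saturday is November 3 and the second is November 10.
6 November 2018 falls between 18 March and 10 November, so daylight saving is in effect and Ulos Sector is at UTC+12:00.
12:50 local − 12h = 00:50 UTC.

00:50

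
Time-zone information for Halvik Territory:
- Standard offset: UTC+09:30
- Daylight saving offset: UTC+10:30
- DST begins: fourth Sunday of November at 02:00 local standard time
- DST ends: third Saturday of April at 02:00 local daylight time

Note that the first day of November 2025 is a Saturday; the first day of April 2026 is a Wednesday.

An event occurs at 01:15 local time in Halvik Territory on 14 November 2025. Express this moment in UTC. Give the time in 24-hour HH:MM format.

1 November 2025 is a Saturday, so the first Sunday is November 2 and the fourth is November 23.
1 April 2026 is a Wednesday, so the first Saturday is April 4 and the third is April 18.
Daylight saving runs 23 November 2025 – 18 April 2026; 14 November 2025 is outside that window, so Halvik Territory is on standard time at UTC+09:30.
01:15 local − 9h30m = 15:45 UTC (rolling into the previous day, 13 November 2025).

15:45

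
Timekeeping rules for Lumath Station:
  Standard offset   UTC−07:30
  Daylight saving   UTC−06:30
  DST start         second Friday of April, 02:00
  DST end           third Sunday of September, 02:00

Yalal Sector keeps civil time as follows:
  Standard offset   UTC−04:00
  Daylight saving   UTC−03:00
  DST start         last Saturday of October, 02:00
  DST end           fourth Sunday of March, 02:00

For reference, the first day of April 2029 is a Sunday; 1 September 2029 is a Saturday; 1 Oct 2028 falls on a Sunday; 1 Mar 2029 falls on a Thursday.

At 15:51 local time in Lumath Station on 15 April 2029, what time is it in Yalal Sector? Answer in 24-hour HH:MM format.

18:21

1 April 2029 is a Sunday, so the first Friday is April 6 and the second is April 13.
1 September 2029 is a Saturday, so the first Sunday is September 2 and the third is September 16.
15 April 2029 falls between 13 April and 16 September, so daylight saving is in effect and Lumath Station is at UTC−06:30.
15:51 Lumath Station + 6h30m = 22:21 UTC.
1 October 2028 is a Sunday, so Saturdays fall on 7, 14, 21, 28; the last is October 28.
1 March 2029 is a Thursday, so the first Sunday is March 4 and the fourth is March 25.
At the standard offset (UTC−04:00), 22:21 UTC − 4h = 18:21 Yalal Sector standard time.
The standard-time date in Yalal Sector, 15 April 2029, is outside the daylight-saving period (28 October 2028 – 25 March 2029), so Yalal Sector is on standard time, UTC−04:00.
22:21 UTC − 4h = 18:21 Yalal Sector.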